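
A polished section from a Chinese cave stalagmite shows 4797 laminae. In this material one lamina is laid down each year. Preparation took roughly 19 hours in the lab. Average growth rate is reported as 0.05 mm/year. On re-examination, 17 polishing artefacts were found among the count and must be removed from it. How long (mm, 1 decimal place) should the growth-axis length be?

After corrections the count is 4797 − 17 = 4780 laminae.
4780 years at 0.05 mm/year gives 0.05 × 4780 = 239.0 mm.

239.0 mm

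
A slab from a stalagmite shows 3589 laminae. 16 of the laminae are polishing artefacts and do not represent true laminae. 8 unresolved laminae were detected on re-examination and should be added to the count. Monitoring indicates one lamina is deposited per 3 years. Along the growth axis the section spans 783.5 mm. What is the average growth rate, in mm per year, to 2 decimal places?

0.07 mm per year

True lamina count = 3589 − 16 + 8 = 3581.
Multiplying by 3 years per lamina: 3581 × 3 = 10743 years.
Mean rate = 783.5 mm / 10743 years ≈ 0.07 mm per year.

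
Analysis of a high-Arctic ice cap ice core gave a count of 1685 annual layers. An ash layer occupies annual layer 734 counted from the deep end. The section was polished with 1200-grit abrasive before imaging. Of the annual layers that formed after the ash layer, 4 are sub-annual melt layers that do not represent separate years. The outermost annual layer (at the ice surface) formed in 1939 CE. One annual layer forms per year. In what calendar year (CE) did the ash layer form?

1685 − 734 = 951 annual layers lie beyond the ash layer toward the ice surface.
Removing the 4 false annual layers leaves 951 − 4 = 947 true annual layers beyond the ash layer.
1939 − 947 = 992 CE.

992 CE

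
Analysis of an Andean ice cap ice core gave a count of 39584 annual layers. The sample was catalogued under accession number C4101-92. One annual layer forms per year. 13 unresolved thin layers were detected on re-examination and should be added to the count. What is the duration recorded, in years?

Adjusted count: 39584 + 13 = 39597 annual layers.
One annual layer per year makes the duration 39597 years.

39597 years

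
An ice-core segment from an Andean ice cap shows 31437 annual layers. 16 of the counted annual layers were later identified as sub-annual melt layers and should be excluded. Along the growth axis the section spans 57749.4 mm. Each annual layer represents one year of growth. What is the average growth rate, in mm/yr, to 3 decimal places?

1.838 mm/yr

After corrections the count is 31437 − 16 = 31421 annual layers.
Extension rate ≈ 57749.4 / 31421 = 1.838 mm/yr.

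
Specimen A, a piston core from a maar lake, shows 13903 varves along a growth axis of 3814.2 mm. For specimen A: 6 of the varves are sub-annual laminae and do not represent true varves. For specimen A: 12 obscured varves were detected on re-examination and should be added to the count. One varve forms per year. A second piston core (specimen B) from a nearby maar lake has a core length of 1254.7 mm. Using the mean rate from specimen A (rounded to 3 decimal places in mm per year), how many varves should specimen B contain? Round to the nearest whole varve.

4579 varves

Specimen A: true varve count = 13903 − 6 + 12 = 13909.
A: Extension rate ≈ 3814.2 / 13909 = 0.274 mm per year.
B spans 1254.7 / 0.274 = 4579.20 years ≈ 4579 varves.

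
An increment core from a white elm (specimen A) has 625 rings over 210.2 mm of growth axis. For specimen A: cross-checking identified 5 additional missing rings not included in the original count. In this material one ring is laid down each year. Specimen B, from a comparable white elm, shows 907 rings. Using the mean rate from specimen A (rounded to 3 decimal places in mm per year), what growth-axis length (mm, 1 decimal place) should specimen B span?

Specimen A: true ring count = 625 + 5 = 630.
A: Mean rate = 210.2 mm / 630 years ≈ 0.334 mm/yr.
Length of B = 0.334 × 907 = 302.9 mm.

302.9 mm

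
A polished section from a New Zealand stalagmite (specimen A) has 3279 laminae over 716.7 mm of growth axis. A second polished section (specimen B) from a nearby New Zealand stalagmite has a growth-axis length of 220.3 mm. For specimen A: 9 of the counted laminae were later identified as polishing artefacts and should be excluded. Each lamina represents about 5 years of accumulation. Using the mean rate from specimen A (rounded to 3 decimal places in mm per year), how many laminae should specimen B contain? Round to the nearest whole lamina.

1001 laminae

Specimen A: after corrections the count is 3279 − 9 = 3270 laminae.
Specimen A: multiplying by 5 years per lamina: 3270 × 5 = 16350 years.
A: 716.7 mm over 16350 years gives 716.7 / 16350 ≈ 0.044 mm/year.
Specimen B: 220.3 mm / 0.044 mm per year = 5006.82 years; at 5 years per lamina that is 5006.82 / 5 ≈ 1001 laminae.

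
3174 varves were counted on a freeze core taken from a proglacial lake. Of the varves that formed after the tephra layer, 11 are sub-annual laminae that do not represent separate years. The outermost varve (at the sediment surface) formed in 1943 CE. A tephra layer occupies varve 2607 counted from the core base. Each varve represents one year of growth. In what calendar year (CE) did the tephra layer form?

The tephra layer sits at varve 2607 from the core base, so 3174 − 2607 = 567 varves formed after it.
567 − 11 false = 556 true varves after the tephra layer.
Counting back 556 years from 1943 CE places the tephra layer in 1943 − 556 = 1387 CE.

1387 CE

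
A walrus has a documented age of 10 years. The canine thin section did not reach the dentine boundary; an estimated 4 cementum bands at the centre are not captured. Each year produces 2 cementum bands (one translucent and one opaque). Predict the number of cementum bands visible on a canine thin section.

16 cementum bands

Expected cementum bands: 10 × 2 = 20.
Less the 4 uncaptured cementum bands: 20 − 4 = 16.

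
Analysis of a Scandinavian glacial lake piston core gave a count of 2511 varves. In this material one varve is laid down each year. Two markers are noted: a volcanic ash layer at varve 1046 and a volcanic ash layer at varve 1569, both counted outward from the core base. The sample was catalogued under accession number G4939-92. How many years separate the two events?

1569 − 1046 = 523 varves lie between the two events.
That is 523 years at one varve per year.

523 years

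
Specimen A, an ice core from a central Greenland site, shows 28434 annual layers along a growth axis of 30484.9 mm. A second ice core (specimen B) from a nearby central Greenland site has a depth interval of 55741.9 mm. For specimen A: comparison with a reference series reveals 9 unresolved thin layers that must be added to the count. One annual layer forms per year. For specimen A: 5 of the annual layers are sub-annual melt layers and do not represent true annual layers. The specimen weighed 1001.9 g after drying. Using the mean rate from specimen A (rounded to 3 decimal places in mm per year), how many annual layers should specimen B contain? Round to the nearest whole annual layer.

Specimen A: adjusted count: 28434 − 5 + 9 = 28438 annual layers.
A: Mean rate = 30484.9 mm / 28438 years ≈ 1.072 mm per year.
B spans 55741.9 / 1.072 = 51998.04 years ≈ 51998 annual layers.

51998 annual layers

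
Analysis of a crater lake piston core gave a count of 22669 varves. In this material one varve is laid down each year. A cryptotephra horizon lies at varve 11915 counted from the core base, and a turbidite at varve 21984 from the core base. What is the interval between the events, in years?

10069 yr

Separation: 21984 − 11915 = 10069 varves.
One varve per year makes the interval 10069 years.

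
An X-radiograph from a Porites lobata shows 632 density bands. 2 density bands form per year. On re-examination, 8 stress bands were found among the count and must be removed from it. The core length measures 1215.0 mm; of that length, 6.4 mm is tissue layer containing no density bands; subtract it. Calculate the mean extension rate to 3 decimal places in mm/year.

3.874 mm/year

Adjusted count: 632 − 8 = 624 density bands.
Dividing by 2 density bands per year: 624 / 2 = 312 years.
Net length = 1215.0 − 6.4 = 1208.6 mm.
Mean rate = 1208.6 mm / 312 years ≈ 3.874 mm/year.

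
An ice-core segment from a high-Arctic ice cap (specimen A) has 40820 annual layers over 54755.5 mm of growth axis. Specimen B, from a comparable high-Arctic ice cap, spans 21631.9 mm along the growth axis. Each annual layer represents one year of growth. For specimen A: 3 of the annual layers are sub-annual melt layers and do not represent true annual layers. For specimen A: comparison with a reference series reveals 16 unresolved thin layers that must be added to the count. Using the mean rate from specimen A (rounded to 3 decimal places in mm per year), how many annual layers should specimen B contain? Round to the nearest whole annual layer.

16131 annual layers

Specimen A: adjusted count: 40820 − 3 + 16 = 40833 annual layers.
A: 54755.5 mm over 40833 years gives 54755.5 / 40833 ≈ 1.341 mm per year.
For B, 21631.9 / 1.341 = 16131.17 years ≈ 16131 annual layers.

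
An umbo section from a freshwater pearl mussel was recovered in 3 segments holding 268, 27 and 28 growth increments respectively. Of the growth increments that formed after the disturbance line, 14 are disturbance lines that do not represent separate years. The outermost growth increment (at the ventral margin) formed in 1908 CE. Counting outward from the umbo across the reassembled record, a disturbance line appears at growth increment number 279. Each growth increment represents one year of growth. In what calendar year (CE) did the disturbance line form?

1878 CE

Total growth increments = 268 + 27 + 28 = 323.
Between growth increment 279 and the ventral margin there are 323 − 279 = 44 growth increments.
Excluding 14 false growth increments: 44 − 14 = 30.
1908 − 30 = 1878 CE.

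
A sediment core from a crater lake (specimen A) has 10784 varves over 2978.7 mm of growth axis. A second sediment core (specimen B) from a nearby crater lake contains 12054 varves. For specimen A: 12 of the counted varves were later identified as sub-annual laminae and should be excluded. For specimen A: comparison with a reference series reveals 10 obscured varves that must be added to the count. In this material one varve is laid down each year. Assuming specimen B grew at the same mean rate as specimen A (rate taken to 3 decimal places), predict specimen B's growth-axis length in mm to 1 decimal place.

Specimen A: adjusted count: 10784 − 12 + 10 = 10782 varves.
A: 2978.7 mm over 10782 years gives 2978.7 / 10782 ≈ 0.276 mm/yr.
B's length ≈ 0.276 × 12054 = 3326.9 mm.

3326.9 mm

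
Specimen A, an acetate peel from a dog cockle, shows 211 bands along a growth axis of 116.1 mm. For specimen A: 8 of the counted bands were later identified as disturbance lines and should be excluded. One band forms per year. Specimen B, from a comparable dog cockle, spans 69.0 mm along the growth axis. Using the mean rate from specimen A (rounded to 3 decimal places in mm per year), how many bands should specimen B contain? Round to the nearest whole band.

121 bands

Specimen A: adjusted count: 211 − 8 = 203 bands.
A: Mean rate = 116.1 mm / 203 years ≈ 0.572 mm/year.
For B, 69.0 / 0.572 = 120.63 years ≈ 121 bands.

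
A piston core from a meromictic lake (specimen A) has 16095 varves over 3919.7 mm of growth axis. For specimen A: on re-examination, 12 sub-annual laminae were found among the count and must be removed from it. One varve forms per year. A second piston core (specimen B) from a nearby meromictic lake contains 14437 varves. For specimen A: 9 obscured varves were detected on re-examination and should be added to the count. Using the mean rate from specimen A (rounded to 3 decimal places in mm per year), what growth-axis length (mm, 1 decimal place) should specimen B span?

Specimen A: correcting the raw count gives 16095 − 12 + 9 = 16092 true varves.
A: Extension rate ≈ 3919.7 / 16092 = 0.244 mm/yr.
Length of B = 0.244 × 14437 = 3522.6 mm.

3522.6 mm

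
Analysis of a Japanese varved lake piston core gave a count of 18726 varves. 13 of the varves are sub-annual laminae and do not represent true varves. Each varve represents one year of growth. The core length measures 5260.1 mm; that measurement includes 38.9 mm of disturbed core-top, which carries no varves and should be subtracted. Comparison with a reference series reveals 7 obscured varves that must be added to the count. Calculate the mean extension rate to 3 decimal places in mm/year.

0.279 mm/year

True varve count = 18726 − 13 + 7 = 18720.
The growth record spans 5260.1 − 38.9 = 5221.2 mm.
Mean rate = 5221.2 mm / 18720 years ≈ 0.279 mm/year.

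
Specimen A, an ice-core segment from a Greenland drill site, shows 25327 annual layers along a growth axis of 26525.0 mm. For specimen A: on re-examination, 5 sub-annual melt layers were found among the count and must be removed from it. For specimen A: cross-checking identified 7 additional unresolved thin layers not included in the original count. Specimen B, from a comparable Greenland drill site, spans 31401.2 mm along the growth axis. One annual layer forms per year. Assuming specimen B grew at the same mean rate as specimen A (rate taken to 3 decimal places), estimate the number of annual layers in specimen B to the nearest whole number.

Specimen A: adjusted count: 25327 − 5 + 7 = 25329 annual layers.
A: 26525.0 mm over 25329 years gives 26525.0 / 25329 ≈ 1.047 mm/yr.
B spans 31401.2 / 1.047 = 29991.60 years ≈ 29992 annual layers.

29992 annual layers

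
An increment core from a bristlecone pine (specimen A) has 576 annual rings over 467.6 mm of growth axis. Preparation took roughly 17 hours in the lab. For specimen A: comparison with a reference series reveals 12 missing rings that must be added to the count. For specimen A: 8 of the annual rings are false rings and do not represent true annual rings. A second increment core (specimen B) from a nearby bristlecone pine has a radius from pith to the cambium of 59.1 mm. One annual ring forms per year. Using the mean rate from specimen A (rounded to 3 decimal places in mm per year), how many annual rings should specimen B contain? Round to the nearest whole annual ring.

73 annual rings

Specimen A: correcting the raw count gives 576 − 8 + 12 = 580 true annual rings.
A: Mean rate = 467.6 mm / 580 years ≈ 0.806 mm per year.
B spans 59.1 / 0.806 = 73.33 years ≈ 73 annual rings.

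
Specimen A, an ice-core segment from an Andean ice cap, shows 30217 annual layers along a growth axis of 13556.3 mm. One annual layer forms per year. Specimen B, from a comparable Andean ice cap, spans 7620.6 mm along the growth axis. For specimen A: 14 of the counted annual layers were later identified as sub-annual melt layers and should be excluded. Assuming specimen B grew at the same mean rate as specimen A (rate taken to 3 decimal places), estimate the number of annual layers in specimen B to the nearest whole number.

Specimen A: correcting the raw count gives 30217 − 14 = 30203 true annual layers.
A: Extension rate ≈ 13556.3 / 30203 = 0.449 mm/year.
For B, 7620.6 / 0.449 = 16972.38 years ≈ 16972 annual layers.

16972 annual layers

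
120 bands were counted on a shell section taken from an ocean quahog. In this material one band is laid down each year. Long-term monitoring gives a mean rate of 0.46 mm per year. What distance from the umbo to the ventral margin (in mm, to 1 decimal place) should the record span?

55.2 mm

120 years of growth are recorded.
Predicted length = 0.46 mm/year × 120 years = 55.2 mm.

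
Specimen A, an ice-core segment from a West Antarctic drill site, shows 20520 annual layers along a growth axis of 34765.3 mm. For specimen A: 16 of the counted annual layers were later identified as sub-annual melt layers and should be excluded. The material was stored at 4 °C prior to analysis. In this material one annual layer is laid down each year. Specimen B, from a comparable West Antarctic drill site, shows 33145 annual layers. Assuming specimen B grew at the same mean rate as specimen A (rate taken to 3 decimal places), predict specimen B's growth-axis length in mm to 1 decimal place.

56213.9 mm

Specimen A: after corrections the count is 20520 − 16 = 20504 annual layers.
A: 34765.3 mm over 20504 years gives 34765.3 / 20504 ≈ 1.696 mm/year.
B's length ≈ 1.696 × 33145 = 56213.9 mm.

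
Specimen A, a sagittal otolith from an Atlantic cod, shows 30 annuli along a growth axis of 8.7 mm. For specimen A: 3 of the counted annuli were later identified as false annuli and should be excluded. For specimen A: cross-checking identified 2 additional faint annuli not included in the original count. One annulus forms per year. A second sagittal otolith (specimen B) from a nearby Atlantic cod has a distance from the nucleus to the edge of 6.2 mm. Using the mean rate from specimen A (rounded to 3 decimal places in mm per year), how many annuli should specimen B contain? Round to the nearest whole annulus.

21 annuli

Specimen A: adjusted count: 30 − 3 + 2 = 29 annuli.
A: 8.7 mm over 29 years gives 8.7 / 29 ≈ 0.300 mm/yr.
For B, 6.2 / 0.300 = 20.67 years ≈ 21 annuli.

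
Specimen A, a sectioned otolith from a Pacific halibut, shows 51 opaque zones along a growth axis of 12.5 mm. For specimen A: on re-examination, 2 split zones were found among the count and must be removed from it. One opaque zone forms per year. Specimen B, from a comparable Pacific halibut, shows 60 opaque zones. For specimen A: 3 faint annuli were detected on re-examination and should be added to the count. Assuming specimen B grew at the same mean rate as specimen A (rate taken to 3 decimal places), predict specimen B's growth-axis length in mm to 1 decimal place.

14.4 mm

Specimen A: after corrections the count is 51 − 2 + 3 = 52 opaque zones.
A: Extension rate ≈ 12.5 / 52 = 0.240 mm/year.
B's length ≈ 0.240 × 60 = 14.4 mm.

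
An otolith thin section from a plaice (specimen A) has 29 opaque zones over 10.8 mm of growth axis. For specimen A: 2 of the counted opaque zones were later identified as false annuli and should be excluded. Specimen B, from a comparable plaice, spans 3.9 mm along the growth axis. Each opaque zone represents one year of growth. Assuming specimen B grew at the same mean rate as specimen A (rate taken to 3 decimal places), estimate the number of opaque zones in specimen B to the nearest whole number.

10 opaque zones

Specimen A: correcting the raw count gives 29 − 2 = 27 true opaque zones.
A: Extension rate ≈ 10.8 / 27 = 0.400 mm/yr.
Specimen B: 3.9 mm / 0.400 mm per year = 9.75 years ≈ 10 opaque zones.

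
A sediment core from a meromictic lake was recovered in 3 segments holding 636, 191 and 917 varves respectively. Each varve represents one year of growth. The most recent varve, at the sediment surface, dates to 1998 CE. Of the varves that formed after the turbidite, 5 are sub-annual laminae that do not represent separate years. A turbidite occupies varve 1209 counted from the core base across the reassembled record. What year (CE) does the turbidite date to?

Total varves = 636 + 191 + 917 = 1744.
Between varve 1209 and the sediment surface there are 1744 − 1209 = 535 varves.
535 − 5 false = 530 true varves after the turbidite.
The varve at the sediment surface is 1998 CE, so the turbidite dates to 1998 − 530 = 1468 CE.

1468 CE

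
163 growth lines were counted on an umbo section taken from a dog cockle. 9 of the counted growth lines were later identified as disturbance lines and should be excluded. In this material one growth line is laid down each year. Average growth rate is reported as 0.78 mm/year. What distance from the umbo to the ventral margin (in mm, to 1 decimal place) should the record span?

120.1 mm

True growth line count = 163 − 9 = 154.
Length ≈ 0.78 × 154 = 120.1 mm.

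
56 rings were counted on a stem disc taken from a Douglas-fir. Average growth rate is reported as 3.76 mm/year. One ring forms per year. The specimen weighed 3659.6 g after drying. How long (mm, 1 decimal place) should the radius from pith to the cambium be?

210.6 mm

The record spans 56 years at 3.76 mm per year.
Predicted length = 3.76 mm/year × 56 years = 210.6 mm.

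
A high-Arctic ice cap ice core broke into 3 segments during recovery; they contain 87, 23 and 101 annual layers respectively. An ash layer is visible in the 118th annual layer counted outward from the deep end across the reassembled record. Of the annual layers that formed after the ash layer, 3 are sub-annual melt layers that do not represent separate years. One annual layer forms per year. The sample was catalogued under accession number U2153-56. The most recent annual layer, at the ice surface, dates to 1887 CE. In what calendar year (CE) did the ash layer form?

Total annual layers = 87 + 23 + 101 = 211.
211 − 118 = 93 annual layers lie beyond the ash layer toward the ice surface.
Excluding 3 false annual layers: 93 − 3 = 90.
1887 − 90 = 1797 CE.

1797 CE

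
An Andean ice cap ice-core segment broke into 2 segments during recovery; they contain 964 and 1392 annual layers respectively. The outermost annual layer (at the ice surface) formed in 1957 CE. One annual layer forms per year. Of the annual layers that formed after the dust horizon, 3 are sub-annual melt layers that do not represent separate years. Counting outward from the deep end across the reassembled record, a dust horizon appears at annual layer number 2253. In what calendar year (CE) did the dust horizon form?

1857 CE

Total annual layers = 964 + 1392 = 2356.
The dust horizon sits at annual layer 2253 from the deep end, so 2356 − 2253 = 103 annual layers formed after it.
103 − 3 false = 100 true annual layers after the dust horizon.
1957 − 100 = 1857 CE.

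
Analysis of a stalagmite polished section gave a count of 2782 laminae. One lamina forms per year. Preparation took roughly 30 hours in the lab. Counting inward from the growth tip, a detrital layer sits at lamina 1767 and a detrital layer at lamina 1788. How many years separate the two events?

1788 − 1767 = 21 laminae lie between the two events.
That is 21 years at one lamina per year.

21 yr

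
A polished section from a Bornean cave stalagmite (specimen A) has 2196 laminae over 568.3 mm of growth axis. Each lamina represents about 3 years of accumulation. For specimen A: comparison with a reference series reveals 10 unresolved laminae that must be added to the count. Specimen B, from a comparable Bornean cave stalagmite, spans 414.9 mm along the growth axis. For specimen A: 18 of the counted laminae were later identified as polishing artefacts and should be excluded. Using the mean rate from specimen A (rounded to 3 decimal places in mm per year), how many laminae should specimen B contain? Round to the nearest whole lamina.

1590 laminae

Specimen A: correcting the raw count gives 2196 − 18 + 10 = 2188 true laminae.
Specimen A: multiplying by 3 years per lamina: 2188 × 3 = 6564 years.
A: 568.3 mm over 6564 years gives 568.3 / 6564 ≈ 0.087 mm/yr.
For B, 414.9 / 0.087 = 4768.97 years; at 3 years per lamina that is 4768.97 / 3 ≈ 1590 laminae.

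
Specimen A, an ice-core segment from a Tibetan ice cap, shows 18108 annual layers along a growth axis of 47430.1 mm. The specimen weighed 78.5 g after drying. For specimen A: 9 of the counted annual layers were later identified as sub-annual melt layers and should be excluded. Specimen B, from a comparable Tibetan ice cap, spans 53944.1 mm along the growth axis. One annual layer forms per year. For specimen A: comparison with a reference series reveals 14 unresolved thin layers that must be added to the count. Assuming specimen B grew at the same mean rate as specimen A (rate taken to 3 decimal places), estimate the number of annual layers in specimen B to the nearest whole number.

Specimen A: correcting the raw count gives 18108 − 9 + 14 = 18113 true annual layers.
A: Extension rate ≈ 47430.1 / 18113 = 2.619 mm/yr.
Specimen B: 53944.1 mm / 2.619 mm per year = 20597.21 years ≈ 20597 annual layers.

20597 annual layers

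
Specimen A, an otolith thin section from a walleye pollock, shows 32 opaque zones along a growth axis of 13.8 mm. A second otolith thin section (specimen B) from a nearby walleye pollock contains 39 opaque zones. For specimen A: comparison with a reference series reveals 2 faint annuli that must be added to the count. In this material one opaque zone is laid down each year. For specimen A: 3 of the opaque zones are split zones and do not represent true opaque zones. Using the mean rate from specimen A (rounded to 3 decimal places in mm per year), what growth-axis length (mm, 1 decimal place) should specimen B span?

17.4 mm

Specimen A: true opaque zone count = 32 − 3 + 2 = 31.
A: 13.8 mm over 31 years gives 13.8 / 31 ≈ 0.445 mm/yr.
For B, 0.445 mm/year × 39 years = 17.4 mm.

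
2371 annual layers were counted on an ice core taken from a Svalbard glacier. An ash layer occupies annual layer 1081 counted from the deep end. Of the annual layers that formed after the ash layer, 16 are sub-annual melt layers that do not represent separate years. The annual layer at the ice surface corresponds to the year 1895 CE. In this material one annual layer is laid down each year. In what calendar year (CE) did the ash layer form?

621 CE

Between annual layer 1081 and the ice surface there are 2371 − 1081 = 1290 annual layers.
1290 − 16 false = 1274 true annual layers after the ash layer.
The annual layer at the ice surface is 1895 CE, so the ash layer dates to 1895 − 1274 = 621 CE.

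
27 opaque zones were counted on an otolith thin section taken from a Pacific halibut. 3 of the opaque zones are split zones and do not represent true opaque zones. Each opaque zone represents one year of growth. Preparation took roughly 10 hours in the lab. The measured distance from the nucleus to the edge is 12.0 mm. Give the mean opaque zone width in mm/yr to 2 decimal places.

0.50 mm/yr

Adjusted count: 27 − 3 = 24 opaque zones.
Mean rate = 12.0 mm / 24 years ≈ 0.50 mm/yr.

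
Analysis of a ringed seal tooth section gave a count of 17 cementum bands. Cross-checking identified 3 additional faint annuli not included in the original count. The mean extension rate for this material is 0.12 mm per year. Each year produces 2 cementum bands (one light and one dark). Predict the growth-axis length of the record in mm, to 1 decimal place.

Correcting the raw count gives 17 + 3 = 20 true cementum bands.
20 cementum bands at 2 per year is 20 / 2 = 10 years.
10 years at 0.12 mm/year gives 0.12 × 10 = 1.2 mm.

1.2 mm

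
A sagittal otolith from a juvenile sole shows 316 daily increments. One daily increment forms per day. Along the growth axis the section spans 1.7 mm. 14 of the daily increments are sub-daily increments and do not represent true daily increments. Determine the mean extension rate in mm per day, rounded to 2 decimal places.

Adjusted count: 316 − 14 = 302 daily increments.
Mean rate = 1.7 mm / 302 days ≈ 0.01 mm per day.

0.01 mm per day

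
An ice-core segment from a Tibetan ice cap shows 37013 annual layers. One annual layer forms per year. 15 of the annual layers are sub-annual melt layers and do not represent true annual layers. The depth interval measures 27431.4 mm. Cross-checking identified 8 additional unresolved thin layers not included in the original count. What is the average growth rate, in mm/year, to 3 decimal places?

Adjusted count: 37013 − 15 + 8 = 37006 annual layers.
Mean rate = 27431.4 mm / 37006 years ≈ 0.741 mm/year.

0.741 mm/year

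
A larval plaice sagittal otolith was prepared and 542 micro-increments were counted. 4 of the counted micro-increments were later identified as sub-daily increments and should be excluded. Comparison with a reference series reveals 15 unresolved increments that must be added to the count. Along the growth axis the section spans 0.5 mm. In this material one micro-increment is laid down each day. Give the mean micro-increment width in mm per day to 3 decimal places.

0.001 mm per day

Correcting the raw count gives 542 − 4 + 15 = 553 true micro-increments.
Extension rate ≈ 0.5 / 553 = 0.001 mm per day.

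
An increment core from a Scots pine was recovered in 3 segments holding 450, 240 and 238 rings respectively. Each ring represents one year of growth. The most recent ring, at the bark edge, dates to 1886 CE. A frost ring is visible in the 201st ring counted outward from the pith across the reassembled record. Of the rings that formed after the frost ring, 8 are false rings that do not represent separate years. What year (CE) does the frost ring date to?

1167 CE

Total rings = 450 + 240 + 238 = 928.
928 − 201 = 727 rings lie beyond the frost ring toward the bark edge.
727 − 8 false = 719 true rings after the frost ring.
The ring at the bark edge is 1886 CE, so the frost ring dates to 1886 − 719 = 1167 CE.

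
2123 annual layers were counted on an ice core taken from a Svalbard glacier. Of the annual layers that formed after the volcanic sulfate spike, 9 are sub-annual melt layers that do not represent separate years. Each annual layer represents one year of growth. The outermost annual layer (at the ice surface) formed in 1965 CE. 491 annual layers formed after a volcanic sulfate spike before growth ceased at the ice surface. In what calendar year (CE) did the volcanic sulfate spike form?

1483 CE

491 annual layers post-date the volcanic sulfate spike.
Excluding 9 false annual layers: 491 − 9 = 482.
1965 − 482 = 1483 CE.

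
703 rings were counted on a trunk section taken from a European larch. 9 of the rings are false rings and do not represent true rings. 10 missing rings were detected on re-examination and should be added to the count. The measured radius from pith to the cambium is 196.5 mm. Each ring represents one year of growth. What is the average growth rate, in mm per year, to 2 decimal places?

0.28 mm per year

Adjusted count: 703 − 9 + 10 = 704 rings.
Extension rate ≈ 196.5 / 704 = 0.28 mm per year.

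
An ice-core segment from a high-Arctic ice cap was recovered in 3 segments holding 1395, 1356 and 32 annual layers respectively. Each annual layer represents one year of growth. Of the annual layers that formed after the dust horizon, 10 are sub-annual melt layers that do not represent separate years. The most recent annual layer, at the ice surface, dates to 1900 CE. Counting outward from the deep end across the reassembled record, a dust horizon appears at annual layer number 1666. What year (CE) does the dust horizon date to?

Total annual layers = 1395 + 1356 + 32 = 2783.
Between annual layer 1666 and the ice surface there are 2783 − 1666 = 1117 annual layers.
Removing the 10 false annual layers leaves 1117 − 10 = 1107 true annual layers beyond the dust horizon.
1900 − 1107 = 793 CE.

793 CE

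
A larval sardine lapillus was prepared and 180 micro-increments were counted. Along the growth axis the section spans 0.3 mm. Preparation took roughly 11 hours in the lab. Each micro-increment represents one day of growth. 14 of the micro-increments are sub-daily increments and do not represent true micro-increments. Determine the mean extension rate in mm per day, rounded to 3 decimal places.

After corrections the count is 180 − 14 = 166 micro-increments.
Mean rate = 0.3 mm / 166 days ≈ 0.002 mm per day.

0.002 mm per day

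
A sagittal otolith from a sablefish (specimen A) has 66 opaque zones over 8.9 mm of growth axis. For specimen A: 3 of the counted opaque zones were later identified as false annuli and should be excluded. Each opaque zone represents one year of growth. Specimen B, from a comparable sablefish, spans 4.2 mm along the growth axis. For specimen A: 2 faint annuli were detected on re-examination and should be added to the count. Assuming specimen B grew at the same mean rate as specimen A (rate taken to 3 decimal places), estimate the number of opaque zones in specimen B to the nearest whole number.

Specimen A: after corrections the count is 66 − 3 + 2 = 65 opaque zones.
A: 8.9 mm over 65 years gives 8.9 / 65 ≈ 0.137 mm per year.
B spans 4.2 / 0.137 = 30.66 years ≈ 31 opaque zones.

31 opaque zones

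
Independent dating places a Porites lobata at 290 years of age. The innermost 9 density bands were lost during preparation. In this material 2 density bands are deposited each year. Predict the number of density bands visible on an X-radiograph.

290 years at 2 density bands per year gives 290 × 2 = 580 density bands.
580 − 9 missed = 571 density bands expected in the prepared section.

571 density bands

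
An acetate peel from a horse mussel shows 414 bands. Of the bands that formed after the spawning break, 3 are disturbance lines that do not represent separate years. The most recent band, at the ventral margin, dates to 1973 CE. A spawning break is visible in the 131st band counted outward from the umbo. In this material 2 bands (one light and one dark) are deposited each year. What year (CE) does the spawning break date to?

414 − 131 = 283 bands lie beyond the spawning break toward the ventral margin.
Removing the 3 false bands leaves 283 − 3 = 280 true bands beyond the spawning break.
Dividing by 2 bands per year: 280 / 2 = 140 years.
Counting back 140 years from 1973 CE places the spawning break in 1973 − 140 = 1833 CE.

1833 CE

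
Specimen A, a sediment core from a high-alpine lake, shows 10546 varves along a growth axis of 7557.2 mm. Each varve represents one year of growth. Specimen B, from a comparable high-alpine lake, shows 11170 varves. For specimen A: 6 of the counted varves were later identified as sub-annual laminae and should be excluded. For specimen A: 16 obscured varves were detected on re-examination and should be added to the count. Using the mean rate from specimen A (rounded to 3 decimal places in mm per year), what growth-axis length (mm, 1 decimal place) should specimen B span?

Specimen A: after corrections the count is 10546 − 6 + 16 = 10556 varves.
A: Mean rate = 7557.2 mm / 10556 years ≈ 0.716 mm/yr.
Length of B = 0.716 × 11170 = 7997.7 mm.

7997.7 mm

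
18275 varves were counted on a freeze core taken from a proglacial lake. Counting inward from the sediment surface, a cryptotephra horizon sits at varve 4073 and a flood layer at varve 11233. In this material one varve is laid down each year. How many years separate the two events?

7160 yr

The two markers are separated by 11233 − 4073 = 7160 varves.
One varve per year makes the interval 7160 years.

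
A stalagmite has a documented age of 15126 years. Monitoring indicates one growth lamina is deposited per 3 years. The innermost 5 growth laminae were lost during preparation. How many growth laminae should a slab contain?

5037 growth laminae

Expected growth laminae: 15126 / 3 = 5042.
Subtracting the 5 growth laminae not captured gives 5042 − 5 = 5037 growth laminae in the record.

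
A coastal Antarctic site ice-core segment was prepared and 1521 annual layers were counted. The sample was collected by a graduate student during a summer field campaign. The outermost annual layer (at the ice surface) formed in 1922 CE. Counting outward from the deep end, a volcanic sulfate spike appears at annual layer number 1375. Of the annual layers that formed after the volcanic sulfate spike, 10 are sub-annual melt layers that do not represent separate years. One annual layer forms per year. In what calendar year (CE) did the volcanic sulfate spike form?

1786 CE

The volcanic sulfate spike sits at annual layer 1375 from the deep end, so 1521 − 1375 = 146 annual layers formed after it.
Excluding 10 false annual layers: 146 − 10 = 136.
1922 − 136 = 1786 CE.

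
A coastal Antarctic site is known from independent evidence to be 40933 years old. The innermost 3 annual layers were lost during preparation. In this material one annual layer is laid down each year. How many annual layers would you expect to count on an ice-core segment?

40930 annual layers

One annual layer per year gives 40933 annual layers over 40933 years.
40933 − 3 missed = 40930 annual layers expected in the prepared section.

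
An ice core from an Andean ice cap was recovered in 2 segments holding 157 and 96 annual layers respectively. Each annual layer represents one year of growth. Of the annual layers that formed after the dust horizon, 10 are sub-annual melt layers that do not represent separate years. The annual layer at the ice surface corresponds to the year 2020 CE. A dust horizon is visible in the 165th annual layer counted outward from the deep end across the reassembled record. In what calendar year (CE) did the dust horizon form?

1942 CE

Total annual layers = 157 + 96 = 253.
The dust horizon sits at annual layer 165 from the deep end, so 253 − 165 = 88 annual layers formed after it.
Removing the 10 false annual layers leaves 88 − 10 = 78 true annual layers beyond the dust horizon.
The annual layer at the ice surface is 2020 CE, so the dust horizon dates to 2020 − 78 = 1942 CE.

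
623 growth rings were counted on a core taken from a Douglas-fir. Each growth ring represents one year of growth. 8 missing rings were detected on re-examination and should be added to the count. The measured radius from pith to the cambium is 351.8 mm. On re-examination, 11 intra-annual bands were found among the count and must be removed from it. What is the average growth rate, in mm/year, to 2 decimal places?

After corrections the count is 623 − 11 + 8 = 620 growth rings.
Extension rate ≈ 351.8 / 620 = 0.57 mm/year.

0.57 mm/year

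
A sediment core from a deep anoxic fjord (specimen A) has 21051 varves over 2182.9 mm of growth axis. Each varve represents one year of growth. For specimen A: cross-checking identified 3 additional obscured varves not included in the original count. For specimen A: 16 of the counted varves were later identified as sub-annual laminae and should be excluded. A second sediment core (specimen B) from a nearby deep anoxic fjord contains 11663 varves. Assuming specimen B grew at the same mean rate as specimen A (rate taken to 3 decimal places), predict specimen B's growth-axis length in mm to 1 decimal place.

1213.0 mm

Specimen A: after corrections the count is 21051 − 16 + 3 = 21038 varves.
A: Mean rate = 2182.9 mm / 21038 years ≈ 0.104 mm/year.
For B, 0.104 mm/year × 11663 years = 1213.0 mm.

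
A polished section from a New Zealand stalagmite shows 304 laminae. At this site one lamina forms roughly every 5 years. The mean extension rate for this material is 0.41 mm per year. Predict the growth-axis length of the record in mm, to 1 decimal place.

304 laminae at 5 years each span 304 × 5 = 1520 years.
1520 years at 0.41 mm/year gives 0.41 × 1520 = 623.2 mm.

623.2 mm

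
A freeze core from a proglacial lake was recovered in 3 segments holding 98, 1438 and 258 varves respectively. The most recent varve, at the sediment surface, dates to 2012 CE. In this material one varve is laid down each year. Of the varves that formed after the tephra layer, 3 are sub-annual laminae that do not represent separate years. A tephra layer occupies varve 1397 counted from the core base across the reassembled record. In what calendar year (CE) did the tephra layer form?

Total varves = 98 + 1438 + 258 = 1794.
Between varve 1397 and the sediment surface there are 1794 − 1397 = 397 varves.
Removing the 3 false varves leaves 397 − 3 = 394 true varves beyond the tephra layer.
Counting back 394 years from 2012 CE places the tephra layer in 2012 − 394 = 1618 CE.

1618 CE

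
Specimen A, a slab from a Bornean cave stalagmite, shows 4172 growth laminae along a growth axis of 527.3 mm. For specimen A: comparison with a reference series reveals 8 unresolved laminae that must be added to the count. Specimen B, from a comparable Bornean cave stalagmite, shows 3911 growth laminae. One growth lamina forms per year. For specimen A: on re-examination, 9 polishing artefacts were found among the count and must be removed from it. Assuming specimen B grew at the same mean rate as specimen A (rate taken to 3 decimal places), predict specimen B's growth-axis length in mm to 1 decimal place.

Specimen A: adjusted count: 4172 − 9 + 8 = 4171 growth laminae.
A: 527.3 mm over 4171 years gives 527.3 / 4171 ≈ 0.126 mm per year.
B's length ≈ 0.126 × 3911 = 492.8 mm.

492.8 mm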